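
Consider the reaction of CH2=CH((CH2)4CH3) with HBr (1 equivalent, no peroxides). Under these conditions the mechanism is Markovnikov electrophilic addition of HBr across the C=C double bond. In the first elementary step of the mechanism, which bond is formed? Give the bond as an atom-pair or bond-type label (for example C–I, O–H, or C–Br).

Step 1: Electrophilic addition begins with the π(C=C) electrons forming a bond to the proton of HBr. Following Markovnikov's rule, the resulting cation is secondary. The H–Br bond breaks heterolytically, releasing Br⁻.
The bond formed in this step is the C–H bond.

C–H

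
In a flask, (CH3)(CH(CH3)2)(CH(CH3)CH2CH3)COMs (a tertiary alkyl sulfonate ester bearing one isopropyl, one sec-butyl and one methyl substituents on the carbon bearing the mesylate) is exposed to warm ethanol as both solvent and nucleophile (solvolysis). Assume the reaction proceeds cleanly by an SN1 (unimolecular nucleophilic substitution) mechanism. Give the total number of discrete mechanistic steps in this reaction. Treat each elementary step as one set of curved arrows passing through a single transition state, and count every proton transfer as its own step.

3

Step 1: The C–O bond breaks with both electrons going to the mesylate; MsO⁻ leaves and a tertiary carbocation remains.
(No 1,2-shift: no single shift to an adjacent carbon would give a more stable cation.)
Step 2: A lone pair on the oxygen of CH3CH2OH attacks the carbocation, forming a new C–O σ-bond and an oxonium ion.
Step 3: A second solvent molecule removes the proton on oxygen, giving the neutral ether product.
Total: 3 elementary steps.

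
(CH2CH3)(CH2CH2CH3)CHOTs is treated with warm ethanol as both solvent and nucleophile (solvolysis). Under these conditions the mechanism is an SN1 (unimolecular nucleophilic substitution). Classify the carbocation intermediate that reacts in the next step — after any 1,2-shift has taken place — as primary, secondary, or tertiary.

secondary

Step 1: The C–O bond breaks with both electrons going to the tosylate; TsO⁻ leaves and a secondary carbocation remains.
No single 1,2-shift to an adjacent carbon would give a more-substituted cation, so no rearrangement occurs.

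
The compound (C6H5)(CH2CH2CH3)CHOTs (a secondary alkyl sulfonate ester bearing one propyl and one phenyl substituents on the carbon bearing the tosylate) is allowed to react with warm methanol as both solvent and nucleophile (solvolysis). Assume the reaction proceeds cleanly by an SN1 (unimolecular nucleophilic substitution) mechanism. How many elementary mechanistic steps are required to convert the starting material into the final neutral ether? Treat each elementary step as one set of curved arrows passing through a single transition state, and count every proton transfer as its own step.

Step 1: The C–O bond breaks with both electrons going to the tosylate; TsO⁻ leaves and a secondary carbocation remains.
(No 1,2-shift: no single shift to an adjacent carbon would give a more stable cation.)
Step 2: Nucleophilic capture: the oxygen of CH3OH bonds to the cationic carbon, producing an oxonium-ion intermediate.
Step 3: Deprotonation of the oxonium oxygen by solvent methanol yields the neutral ether.
Total: 3 elementary steps.

3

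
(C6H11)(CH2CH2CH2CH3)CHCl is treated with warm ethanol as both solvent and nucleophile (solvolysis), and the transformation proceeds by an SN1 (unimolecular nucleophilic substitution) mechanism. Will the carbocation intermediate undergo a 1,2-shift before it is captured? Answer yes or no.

yes

The first-formed carbocation is secondary.
The adjacent cyclohexyl carbon already bears 2 other carbon substituents and has a hydrogen to migrate; after a 1,2-hydride shift from that carbon the positive charge sits on a tertiary centre.
Tertiary is more stable than secondary, so the shift occurs.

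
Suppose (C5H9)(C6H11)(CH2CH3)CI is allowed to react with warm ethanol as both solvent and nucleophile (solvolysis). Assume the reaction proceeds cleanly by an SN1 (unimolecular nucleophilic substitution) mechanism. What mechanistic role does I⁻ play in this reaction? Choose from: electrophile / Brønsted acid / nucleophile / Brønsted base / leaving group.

Step 1: Unassisted departure of I⁻ (taking the C–I bonding pair) generates a tertiary carbocation.
I⁻ departs with both electrons of the breaking σ-bond — that is the definition of a leaving group.

leaving group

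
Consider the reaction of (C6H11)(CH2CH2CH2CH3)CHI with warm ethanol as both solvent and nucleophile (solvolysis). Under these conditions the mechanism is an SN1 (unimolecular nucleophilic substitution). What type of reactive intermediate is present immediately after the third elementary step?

oxonium ion

Step 1: Ionisation: the C–I σ-bond cleaves heterolytically; both bonding electrons depart with I⁻, leaving a secondary carbocation at the α-carbon.
Step 2: Carbocation rearrangement: a 1,2-hydride shift from the adjacent cyclohexyl carbon converts the initially-formed secondary cation into the more stable tertiary cation.
Step 3: CH3CH2OH donates an oxygen lone pair into the empty p orbital of the cation, giving a protonated ether (an oxonium ion).
After step 3 the species present is an oxonium ion.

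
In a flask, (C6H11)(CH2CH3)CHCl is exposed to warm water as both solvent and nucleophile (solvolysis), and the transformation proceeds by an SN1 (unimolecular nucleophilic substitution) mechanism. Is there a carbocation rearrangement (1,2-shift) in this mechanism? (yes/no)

yes

The first-formed carbocation is secondary.
The adjacent cyclohexyl carbon already bears 2 other carbon substituents and has a hydrogen to migrate; after a 1,2-hydride shift from that carbon the positive charge sits on a tertiary centre.
Tertiary is more stable than secondary, so the shift occurs.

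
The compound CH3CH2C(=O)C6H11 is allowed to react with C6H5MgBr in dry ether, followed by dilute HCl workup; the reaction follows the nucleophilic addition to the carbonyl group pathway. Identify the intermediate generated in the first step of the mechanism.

Step 1: A lone pair / filled orbital on the carbanion-like carbon of C6H5MgBr attacks the electrophilic carbonyl carbon; the π(C=O) electrons shift onto oxygen, producing a tetrahedral alkoxide intermediate.
After step 1 the species present is a tetrahedral alkoxide intermediate.

tetrahedral alkoxide intermediate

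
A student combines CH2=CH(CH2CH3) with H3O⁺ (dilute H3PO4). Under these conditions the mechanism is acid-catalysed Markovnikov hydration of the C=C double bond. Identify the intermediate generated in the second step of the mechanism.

oxonium ion

Step 1: Protonation of the alkene by H3O⁺: the π bond acts as the nucleophile and picks up H⁺, giving the more stable (Markovnikov) secondary carbocation. H2O is released.
Step 2: Water acts as the nucleophile: an oxygen lone pair bonds to the cationic carbon, giving an oxonium-ion intermediate.
After step 2 the species present is an oxonium ion.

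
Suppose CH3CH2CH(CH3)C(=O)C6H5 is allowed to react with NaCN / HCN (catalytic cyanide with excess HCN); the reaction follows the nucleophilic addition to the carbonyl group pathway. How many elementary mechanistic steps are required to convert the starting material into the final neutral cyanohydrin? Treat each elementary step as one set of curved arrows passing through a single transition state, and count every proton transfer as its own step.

Step 1: CN⁻ attacks the sp² carbonyl carbon; the C=O π bond breaks and the electrons end up as a lone pair on the alkoxide oxygen of the tetrahedral intermediate.
Step 2: The alkoxide oxygen removes a proton from HCN present in the mixture, giving a cyanohydrin and regenerating CN⁻.
Total: 2 elementary steps.

2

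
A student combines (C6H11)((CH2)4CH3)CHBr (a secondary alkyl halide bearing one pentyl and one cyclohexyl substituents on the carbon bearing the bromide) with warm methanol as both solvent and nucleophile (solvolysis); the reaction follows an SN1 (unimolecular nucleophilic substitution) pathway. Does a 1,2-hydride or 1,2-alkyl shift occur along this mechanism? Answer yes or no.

yes

The first-formed carbocation is secondary.
The adjacent cyclohexyl carbon already bears 2 other carbon substituents and has a hydrogen to migrate; after a 1,2-hydride shift from that carbon the positive charge sits on a tertiary centre.
Tertiary is more stable than secondary, so the shift occurs.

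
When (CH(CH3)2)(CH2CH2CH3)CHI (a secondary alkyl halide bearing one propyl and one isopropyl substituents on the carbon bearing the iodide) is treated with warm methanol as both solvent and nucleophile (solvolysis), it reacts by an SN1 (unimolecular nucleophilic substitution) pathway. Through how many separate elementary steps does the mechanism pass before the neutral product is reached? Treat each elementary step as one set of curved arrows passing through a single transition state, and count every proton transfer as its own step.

Step 1: Rate-determining heterolysis of the C–I bond gives I⁻ and a secondary carbocation.
Step 2: A hydride (H with its bonding pair) migrates from the adjacent isopropyl carbon to the cationic centre — a 1,2-hydride shift — upgrading the secondary cation to a tertiary one.
Step 3: Nucleophilic capture: the oxygen of CH3OH bonds to the cationic carbon, producing an oxonium-ion intermediate.
Step 4: A second solvent molecule removes the proton on oxygen, giving the neutral ether product.
Total: 4 elementary steps.

4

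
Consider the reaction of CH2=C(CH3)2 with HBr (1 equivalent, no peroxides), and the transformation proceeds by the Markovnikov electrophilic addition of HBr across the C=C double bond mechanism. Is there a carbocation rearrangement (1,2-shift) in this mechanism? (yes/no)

no

The first-formed carbocation is tertiary.
No single 1,2-shift to an adjacent carbon would produce a more-substituted cation than the one already present, so no rearrangement occurs.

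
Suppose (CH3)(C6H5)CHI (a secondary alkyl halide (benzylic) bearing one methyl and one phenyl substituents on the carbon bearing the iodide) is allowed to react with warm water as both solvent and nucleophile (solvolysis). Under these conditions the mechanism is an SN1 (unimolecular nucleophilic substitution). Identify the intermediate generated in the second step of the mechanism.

Step 1: The C–I bond breaks with both electrons going to the iodide; I⁻ leaves and a secondary carbocation remains.
Step 2: A lone pair on the oxygen of H2O attacks the carbocation, forming a new C–O σ-bond and an oxonium ion.
After step 2 the species present is an oxonium ion.

oxonium ion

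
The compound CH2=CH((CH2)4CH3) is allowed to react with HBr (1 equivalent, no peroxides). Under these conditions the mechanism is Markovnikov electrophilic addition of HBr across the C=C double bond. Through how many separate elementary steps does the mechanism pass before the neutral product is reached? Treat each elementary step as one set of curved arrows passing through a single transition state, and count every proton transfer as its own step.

2

Step 1: Protonation of the alkene by HBr: the π bond acts as the nucleophile and picks up H⁺, giving the more stable (Markovnikov) secondary carbocation. The H–Br bond breaks heterolytically, releasing Br⁻.
(No 1,2-shift: no single shift to an adjacent carbon would give a more stable cation.)
Step 2: The Br⁻ anion donates a lone pair to the carbocation, forming the new C–Br σ-bond and giving the neutral alkyl halide.
Total: 2 elementary steps.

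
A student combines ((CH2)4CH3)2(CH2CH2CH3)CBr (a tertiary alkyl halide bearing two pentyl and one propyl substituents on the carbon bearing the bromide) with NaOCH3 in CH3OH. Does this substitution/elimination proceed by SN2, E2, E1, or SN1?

Conditions: a strong base with a tertiary substrate bearing a β-hydrogen.
These conditions are the textbook signature of the E2 pathway.
A strong (often hindered) base removes a β-H in concert with loss of the leaving group — bimolecular elimination.

E2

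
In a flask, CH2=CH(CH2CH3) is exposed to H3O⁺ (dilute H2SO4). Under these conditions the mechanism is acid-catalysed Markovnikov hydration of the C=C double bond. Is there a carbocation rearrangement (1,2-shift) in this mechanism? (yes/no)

no

The first-formed carbocation is secondary.
No single 1,2-shift to an adjacent carbon would produce a more-substituted cation than the one already present, so no rearrangement occurs.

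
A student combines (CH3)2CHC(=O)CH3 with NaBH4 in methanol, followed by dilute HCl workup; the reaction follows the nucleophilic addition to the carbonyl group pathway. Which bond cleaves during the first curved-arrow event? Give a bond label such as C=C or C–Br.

Step 1: A lone pair / filled orbital on H⁻ (delivered from BH4⁻) attacks the electrophilic carbonyl carbon; the π(C=O) electrons shift onto oxygen, producing a tetrahedral alkoxide intermediate.
The bond broken in this step is the π(C=O) bond.

π(C=O)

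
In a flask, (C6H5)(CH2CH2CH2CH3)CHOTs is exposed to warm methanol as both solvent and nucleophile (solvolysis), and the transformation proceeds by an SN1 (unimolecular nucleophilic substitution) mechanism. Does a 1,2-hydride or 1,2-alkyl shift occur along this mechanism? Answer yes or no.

The first-formed carbocation is secondary.
No single 1,2-shift to an adjacent carbon would produce a more-substituted cation than the one already present, so no rearrangement occurs.

no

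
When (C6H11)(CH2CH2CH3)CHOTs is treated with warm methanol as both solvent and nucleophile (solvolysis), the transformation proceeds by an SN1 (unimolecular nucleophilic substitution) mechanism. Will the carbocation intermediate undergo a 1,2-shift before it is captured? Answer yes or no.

yes

The first-formed carbocation is secondary.
The adjacent cyclohexyl carbon already bears 2 other carbon substituents and has a hydrogen to migrate; after a 1,2-hydride shift from that carbon the positive charge sits on a tertiary centre.
Tertiary is more stable than secondary, so the shift occurs.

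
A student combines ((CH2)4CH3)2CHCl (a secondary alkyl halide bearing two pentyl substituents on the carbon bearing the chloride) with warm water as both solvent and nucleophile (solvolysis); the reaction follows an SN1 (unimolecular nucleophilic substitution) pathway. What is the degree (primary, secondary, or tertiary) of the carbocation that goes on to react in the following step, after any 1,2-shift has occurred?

secondary

Step 1: Rate-determining heterolysis of the C–Cl bond gives Cl⁻ and a secondary carbocation.
No single 1,2-shift to an adjacent carbon would give a more-substituted cation, so no rearrangement occurs.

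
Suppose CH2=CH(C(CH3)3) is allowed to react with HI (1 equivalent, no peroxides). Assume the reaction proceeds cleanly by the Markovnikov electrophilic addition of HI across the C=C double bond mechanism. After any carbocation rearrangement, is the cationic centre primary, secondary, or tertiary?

Step 1: Protonation of the alkene by HI: the π bond acts as the nucleophile and picks up H⁺, giving the more stable (Markovnikov) secondary carbocation. The H–I bond breaks heterolytically, releasing I⁻.
Step 2: A 1,2-methyl shift from the adjacent tert-butyl carbon moves the positive charge from the secondary centre to an adjacent carbon, generating a more stable tertiary carbocation.
The cation rearranges from secondary to tertiary via a 1,2-methyl shift from the adjacent tert-butyl carbon; the tertiary cation is what reacts next.

tertiary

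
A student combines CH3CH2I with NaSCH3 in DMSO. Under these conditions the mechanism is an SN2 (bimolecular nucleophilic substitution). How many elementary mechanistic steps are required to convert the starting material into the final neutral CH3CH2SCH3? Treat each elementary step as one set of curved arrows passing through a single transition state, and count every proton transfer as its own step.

1

Step 1: Backside attack by CH3S⁻ on the carbon bearing the iodide: the new C–S bond forms as the C–I bond breaks, with Walden inversion at carbon.
Total: 1 elementary step.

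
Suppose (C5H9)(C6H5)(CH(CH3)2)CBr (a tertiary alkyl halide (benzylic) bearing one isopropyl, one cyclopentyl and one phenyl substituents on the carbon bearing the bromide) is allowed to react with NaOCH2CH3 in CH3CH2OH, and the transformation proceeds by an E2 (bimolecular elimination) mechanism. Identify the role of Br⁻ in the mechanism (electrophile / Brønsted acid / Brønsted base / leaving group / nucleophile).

leaving group

Step 1: Concerted anti-periplanar elimination: CH3CH2O⁻ abstracts a β-H while Br⁻ leaves, and the C–H electrons become the new C=C π bond — all in a single transition state.
Br⁻ departs with both electrons of the breaking σ-bond — that is the definition of a leaving group.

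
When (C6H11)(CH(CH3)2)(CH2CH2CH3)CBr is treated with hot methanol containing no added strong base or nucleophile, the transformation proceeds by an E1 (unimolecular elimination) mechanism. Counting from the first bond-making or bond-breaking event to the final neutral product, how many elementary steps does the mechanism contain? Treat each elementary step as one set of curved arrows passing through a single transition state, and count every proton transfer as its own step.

2

Step 1: Rate-determining heterolysis of the C–Br bond gives Br⁻ and a tertiary carbocation.
(No 1,2-shift: no single shift to an adjacent carbon would give a more stable cation.)
Step 2: A weak base (a methanol molecule from the solvent) removes a proton from a carbon adjacent to the cationic centre; the electrons of that C–H bond become the new π(C=C) bond, giving the alkene.
Total: 2 elementary steps.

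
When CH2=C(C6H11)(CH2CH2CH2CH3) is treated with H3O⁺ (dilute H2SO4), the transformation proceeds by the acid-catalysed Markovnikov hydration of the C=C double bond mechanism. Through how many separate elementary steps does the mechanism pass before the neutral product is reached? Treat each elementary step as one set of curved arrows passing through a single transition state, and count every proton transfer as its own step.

Step 1: Protonation of the alkene by H3O⁺: the π bond acts as the nucleophile and picks up H⁺, giving the more stable (Markovnikov) tertiary carbocation. H2O is released.
(No 1,2-shift: no single shift to an adjacent carbon would give a more stable cation.)
Step 2: Water acts as the nucleophile: an oxygen lone pair bonds to the cationic carbon, giving an oxonium-ion intermediate.
Step 3: Deprotonation of the oxonium ion by a water molecule delivers the neutral alcohol and regenerates the acid catalyst.
Total: 3 elementary steps.

3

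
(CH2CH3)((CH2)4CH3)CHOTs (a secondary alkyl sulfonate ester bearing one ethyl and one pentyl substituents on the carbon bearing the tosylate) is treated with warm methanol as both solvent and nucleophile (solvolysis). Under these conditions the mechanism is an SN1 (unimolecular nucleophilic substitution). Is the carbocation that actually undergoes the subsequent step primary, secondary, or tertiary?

Step 1: Ionisation: the C–O σ-bond cleaves heterolytically; both bonding electrons depart with TsO⁻, leaving a secondary carbocation at the α-carbon.
No single 1,2-shift to an adjacent carbon would give a more-substituted cation, so no rearrangement occurs.

secondary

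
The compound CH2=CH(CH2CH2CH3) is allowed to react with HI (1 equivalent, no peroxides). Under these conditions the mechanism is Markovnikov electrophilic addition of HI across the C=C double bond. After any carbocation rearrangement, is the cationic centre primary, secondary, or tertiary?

Step 1: Protonation of the alkene by HI: the π bond acts as the nucleophile and picks up H⁺, giving the more stable (Markovnikov) secondary carbocation. The H–I bond breaks heterolytically, releasing I⁻.
No single 1,2-shift to an adjacent carbon would give a more-substituted cation, so no rearrangement occurs.

secondary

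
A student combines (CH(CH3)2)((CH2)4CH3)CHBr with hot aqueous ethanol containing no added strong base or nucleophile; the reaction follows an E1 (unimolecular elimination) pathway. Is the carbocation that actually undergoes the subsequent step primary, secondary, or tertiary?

tertiary

Step 1: Unassisted departure of Br⁻ (taking the C–Br bonding pair) generates a secondary carbocation.
Step 2: Carbocation rearrangement: a 1,2-hydride shift from the adjacent isopropyl carbon converts the initially-formed secondary cation into the more stable tertiary cation.
The cation rearranges from secondary to tertiary via a 1,2-hydride shift from the adjacent isopropyl carbon; the tertiary cation is what reacts next.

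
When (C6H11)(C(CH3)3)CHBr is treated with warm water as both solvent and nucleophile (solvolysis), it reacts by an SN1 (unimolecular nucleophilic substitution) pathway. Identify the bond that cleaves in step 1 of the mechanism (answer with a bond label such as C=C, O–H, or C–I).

Step 1: Rate-determining heterolysis of the C–Br bond gives Br⁻ and a secondary carbocation.
The bond broken in this step is the C–Br bond.

C–Br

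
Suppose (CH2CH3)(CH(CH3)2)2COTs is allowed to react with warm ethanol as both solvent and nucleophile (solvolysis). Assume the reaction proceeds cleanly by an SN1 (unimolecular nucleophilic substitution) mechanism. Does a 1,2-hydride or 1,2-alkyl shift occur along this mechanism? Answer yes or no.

no

The first-formed carbocation is tertiary.
No single 1,2-shift to an adjacent carbon would produce a more-substituted cation than the one already present, so no rearrangement occurs.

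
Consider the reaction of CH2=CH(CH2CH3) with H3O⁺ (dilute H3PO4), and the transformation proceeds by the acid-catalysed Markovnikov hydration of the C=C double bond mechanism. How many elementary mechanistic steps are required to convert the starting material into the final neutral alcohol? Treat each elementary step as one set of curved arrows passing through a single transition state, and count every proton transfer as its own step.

3

Step 1: Protonation of the alkene by H3O⁺: the π bond acts as the nucleophile and picks up H⁺, giving the more stable (Markovnikov) secondary carbocation. H2O is released.
(No 1,2-shift: no single shift to an adjacent carbon would give a more stable cation.)
Step 2: Nucleophilic capture of the cation by H2O produces the protonated alcohol (an oxonium ion).
Step 3: Deprotonation of the oxonium ion by a water molecule delivers the neutral alcohol and regenerates the acid catalyst.
Total: 3 elementary steps.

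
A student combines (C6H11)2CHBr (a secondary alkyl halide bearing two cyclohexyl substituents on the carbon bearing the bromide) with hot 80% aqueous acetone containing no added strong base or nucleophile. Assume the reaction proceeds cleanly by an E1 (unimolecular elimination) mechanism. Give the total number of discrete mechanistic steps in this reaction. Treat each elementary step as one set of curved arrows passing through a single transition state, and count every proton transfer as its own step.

Step 1: Ionisation: the C–Br σ-bond cleaves heterolytically; both bonding electrons depart with Br⁻, leaving a secondary carbocation at the α-carbon.
Step 2: A hydride (H with its bonding pair) migrates from the adjacent cyclohexyl carbon to the cationic centre — a 1,2-hydride shift — upgrading the secondary cation to a tertiary one.
Step 3: A weak base (a water molecule from the solvent) removes a proton from a carbon adjacent to the cationic centre; the electrons of that C–H bond become the new π(C=C) bond, giving the alkene.
Total: 3 elementary steps.

3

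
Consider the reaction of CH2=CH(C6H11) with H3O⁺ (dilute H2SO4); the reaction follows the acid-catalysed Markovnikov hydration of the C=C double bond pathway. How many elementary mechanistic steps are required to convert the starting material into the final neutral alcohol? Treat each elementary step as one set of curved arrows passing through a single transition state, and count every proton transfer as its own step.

Step 1: Electrophilic addition begins with the π(C=C) electrons forming a bond to the proton of H3O⁺. Following Markovnikov's rule, the resulting cation is secondary. H2O is released.
Step 2: A hydride (H with its bonding pair) migrates from the adjacent cyclohexyl carbon to the cationic centre — a 1,2-hydride shift — upgrading the secondary cation to a tertiary one.
Step 3: Nucleophilic capture of the cation by H2O produces the protonated alcohol (an oxonium ion).
Step 4: H2O removes a proton from the oxonium oxygen, regenerating H3O⁺ and giving the neutral alcohol.
Total: 4 elementary steps.

4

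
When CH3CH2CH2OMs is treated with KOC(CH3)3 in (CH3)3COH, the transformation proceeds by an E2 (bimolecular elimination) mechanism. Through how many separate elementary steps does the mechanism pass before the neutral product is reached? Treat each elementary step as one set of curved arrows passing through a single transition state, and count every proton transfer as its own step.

Step 1: Concerted anti-periplanar elimination: (CH3)3CO⁻ abstracts a β-H while MsO⁻ leaves, and the C–H electrons become the new C=C π bond — all in a single transition state.
Total: 1 elementary step.

1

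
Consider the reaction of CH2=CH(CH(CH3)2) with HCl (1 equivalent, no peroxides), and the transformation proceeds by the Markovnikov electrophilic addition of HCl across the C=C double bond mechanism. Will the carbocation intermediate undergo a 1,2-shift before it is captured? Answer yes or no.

yes

The first-formed carbocation is secondary.
The adjacent isopropyl carbon already bears 2 other carbon substituents and has a hydrogen to migrate; after a 1,2-hydride shift from that carbon the positive charge sits on a tertiary centre.
Tertiary is more stable than secondary, so the shift occurs.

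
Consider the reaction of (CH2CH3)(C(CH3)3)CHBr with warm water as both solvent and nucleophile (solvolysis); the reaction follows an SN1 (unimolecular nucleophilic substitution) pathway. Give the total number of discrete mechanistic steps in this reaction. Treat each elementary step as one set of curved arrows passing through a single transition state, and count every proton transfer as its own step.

Step 1: Unassisted departure of Br⁻ (taking the C–Br bonding pair) generates a secondary carbocation.
Step 2: A methyl group with its bonding pair migrates from the adjacent tert-butyl carbon to the cationic centre — a 1,2-methyl shift — upgrading the secondary cation to a tertiary one.
Step 3: A lone pair on the oxygen of H2O attacks the carbocation, forming a new C–O σ-bond and an oxonium ion.
Step 4: A second solvent molecule removes the proton on oxygen, giving the neutral alcohol product.
Total: 4 elementary steps.

4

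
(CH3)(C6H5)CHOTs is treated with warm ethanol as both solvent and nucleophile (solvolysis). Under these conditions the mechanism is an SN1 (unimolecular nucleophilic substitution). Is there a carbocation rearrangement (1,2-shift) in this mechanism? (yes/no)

The first-formed carbocation is secondary.
No single 1,2-shift to an adjacent carbon would produce a more-substituted cation than the one already present, so no rearrangement occurs.

no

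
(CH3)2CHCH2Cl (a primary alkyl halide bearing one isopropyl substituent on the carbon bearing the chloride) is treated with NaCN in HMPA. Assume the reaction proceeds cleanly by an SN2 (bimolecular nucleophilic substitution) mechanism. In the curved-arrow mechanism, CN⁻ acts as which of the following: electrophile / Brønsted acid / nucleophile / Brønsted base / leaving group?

nucleophile

Step 1: Backside attack by CN⁻ on the carbon bearing the chloride: the new C–C bond forms as the C–Cl bond breaks, with Walden inversion at carbon.
CN⁻ donates an electron pair to form a new σ-bond to carbon — it is the nucleophile.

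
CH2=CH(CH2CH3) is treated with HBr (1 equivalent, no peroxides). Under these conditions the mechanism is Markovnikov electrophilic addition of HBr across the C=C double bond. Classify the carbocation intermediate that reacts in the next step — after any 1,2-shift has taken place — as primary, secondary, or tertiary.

Step 1: Electrophilic addition begins with the π(C=C) electrons forming a bond to the proton of HBr. Following Markovnikov's rule, the resulting cation is secondary. The H–Br bond breaks heterolytically, releasing Br⁻.
No single 1,2-shift to an adjacent carbon would give a more-substituted cation, so no rearrangement occurs.

secondary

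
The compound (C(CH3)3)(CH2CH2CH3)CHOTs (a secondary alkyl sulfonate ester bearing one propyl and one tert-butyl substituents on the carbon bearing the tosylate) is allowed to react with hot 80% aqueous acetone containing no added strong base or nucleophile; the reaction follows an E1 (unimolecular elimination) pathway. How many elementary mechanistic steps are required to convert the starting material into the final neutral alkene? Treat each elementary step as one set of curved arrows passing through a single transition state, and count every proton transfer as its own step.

Step 1: Unassisted departure of TsO⁻ (taking the C–O bonding pair) generates a secondary carbocation.
Step 2: A methyl group with its bonding pair migrates from the adjacent tert-butyl carbon to the cationic centre — a 1,2-methyl shift — upgrading the secondary cation to a tertiary one.
Step 3: Loss of a β-proton to a water molecule of the solvent: the C–H bonding pair collapses toward the cationic carbon to form the C=C π bond, yielding the alkene.
Total: 3 elementary steps.

3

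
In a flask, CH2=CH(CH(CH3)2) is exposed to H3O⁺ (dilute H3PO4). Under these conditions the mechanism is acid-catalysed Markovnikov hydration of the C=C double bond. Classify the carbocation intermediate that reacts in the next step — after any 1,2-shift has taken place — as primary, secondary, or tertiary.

tertiary

Step 1: The π electrons of the C=C bond attack a proton of H3O⁺; Markovnikov addition places the new C–H on the less-substituted alkene carbon, so the positive charge ends up on the more-substituted carbon — a secondary carbocation. H2O is released.
Step 2: A 1,2-hydride shift from the adjacent isopropyl carbon moves the positive charge from the secondary centre to an adjacent carbon, generating a more stable tertiary carbocation.
The cation rearranges from secondary to tertiary via a 1,2-hydride shift from the adjacent isopropyl carbon; the tertiary cation is what reacts next.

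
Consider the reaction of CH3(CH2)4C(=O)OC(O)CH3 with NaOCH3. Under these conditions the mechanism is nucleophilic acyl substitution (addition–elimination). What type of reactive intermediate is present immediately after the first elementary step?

Step 1: Nucleophilic addition of CH3O⁻ to the acyl carbon breaks the π(C=O) bond and yields a tetrahedral, anionic intermediate.
After step 1 the species present is a tetrahedral intermediate.

tetrahedral intermediate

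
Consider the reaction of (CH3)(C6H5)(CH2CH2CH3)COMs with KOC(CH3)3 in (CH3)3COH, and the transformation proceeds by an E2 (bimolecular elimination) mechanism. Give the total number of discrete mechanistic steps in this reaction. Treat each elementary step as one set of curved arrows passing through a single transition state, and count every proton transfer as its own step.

1

Step 1: The strong base (CH3)3CO⁻ removes a β-hydrogen; in the same concerted event the electrons of the breaking C–H bond form the new π(C=C) bond and the C–O σ-bond breaks, expelling MsO⁻. Anti-periplanar geometry; one transition state.
Total: 1 elementary step.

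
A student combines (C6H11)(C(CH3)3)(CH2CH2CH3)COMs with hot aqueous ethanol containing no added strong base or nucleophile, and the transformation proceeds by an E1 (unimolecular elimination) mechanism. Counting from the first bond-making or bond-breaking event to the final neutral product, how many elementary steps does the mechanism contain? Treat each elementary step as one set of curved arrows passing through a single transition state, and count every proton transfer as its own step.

2

Step 1: The C–O bond breaks with both electrons going to the mesylate; MsO⁻ leaves and a tertiary carbocation remains.
(No 1,2-shift: no single shift to an adjacent carbon would give a more stable cation.)
Step 2: Loss of a β-proton to a water (or ethanol) molecule of the solvent: the C–H bonding pair collapses toward the cationic carbon to form the C=C π bond, yielding the alkene.
Total: 2 elementary steps.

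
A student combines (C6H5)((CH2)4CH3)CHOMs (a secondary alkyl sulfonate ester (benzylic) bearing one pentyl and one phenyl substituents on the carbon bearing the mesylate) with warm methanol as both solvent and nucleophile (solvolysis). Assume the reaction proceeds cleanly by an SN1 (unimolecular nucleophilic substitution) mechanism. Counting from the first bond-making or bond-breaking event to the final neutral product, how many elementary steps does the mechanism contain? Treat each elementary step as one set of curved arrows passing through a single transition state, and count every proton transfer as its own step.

3

Step 1: Rate-determining heterolysis of the C–O bond gives MsO⁻ and a secondary carbocation.
(No 1,2-shift: no single shift to an adjacent carbon would give a more stable cation.)
Step 2: A lone pair on the oxygen of CH3OH attacks the carbocation, forming a new C–O σ-bond and an oxonium ion.
Step 3: A second solvent molecule removes the proton on oxygen, giving the neutral ether product.
Total: 3 elementary steps.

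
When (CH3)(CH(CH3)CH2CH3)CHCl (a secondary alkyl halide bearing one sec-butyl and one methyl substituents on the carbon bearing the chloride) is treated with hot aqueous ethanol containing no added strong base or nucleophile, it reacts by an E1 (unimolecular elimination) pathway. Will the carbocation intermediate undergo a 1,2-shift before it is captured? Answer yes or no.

yes

The first-formed carbocation is secondary.
The adjacent sec-butyl carbon already bears 2 other carbon substituents and has a hydrogen to migrate; after a 1,2-hydride shift from that carbon the positive charge sits on a tertiary centre.
Tertiary is more stable than secondary, so the shift occurs.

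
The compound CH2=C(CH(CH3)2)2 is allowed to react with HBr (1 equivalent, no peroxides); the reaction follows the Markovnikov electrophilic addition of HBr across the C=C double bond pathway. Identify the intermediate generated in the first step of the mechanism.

Step 1: Electrophilic addition begins with the π(C=C) electrons forming a bond to the proton of HBr. Following Markovnikov's rule, the resulting cation is tertiary. The H–Br bond breaks heterolytically, releasing Br⁻.
After step 1 the species present is a tertiary carbocation.

tertiary carbocation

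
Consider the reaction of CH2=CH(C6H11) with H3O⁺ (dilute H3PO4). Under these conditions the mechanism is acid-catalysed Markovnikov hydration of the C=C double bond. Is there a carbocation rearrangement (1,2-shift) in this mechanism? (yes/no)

The first-formed carbocation is secondary.
The adjacent cyclohexyl carbon already bears 2 other carbon substituents and has a hydrogen to migrate; after a 1,2-hydride shift from that carbon the positive charge sits on a tertiary centre.
Tertiary is more stable than secondary, so the shift occurs.

yes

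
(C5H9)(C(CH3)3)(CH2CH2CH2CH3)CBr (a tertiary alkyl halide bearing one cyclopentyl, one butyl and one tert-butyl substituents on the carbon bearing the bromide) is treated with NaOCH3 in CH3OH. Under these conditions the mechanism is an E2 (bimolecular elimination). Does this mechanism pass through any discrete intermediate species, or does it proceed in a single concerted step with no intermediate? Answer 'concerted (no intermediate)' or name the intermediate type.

concerted (no intermediate)

The strong base CH3O⁻ removes a β-hydrogen; in the same concerted event the electrons of the breaking C–H bond form the new π(C=C) bond and the C–Br σ-bond breaks, expelling Br⁻. Anti-periplanar geometry; one transition state.
All bond changes occur in one transition state; no discrete intermediate is formed.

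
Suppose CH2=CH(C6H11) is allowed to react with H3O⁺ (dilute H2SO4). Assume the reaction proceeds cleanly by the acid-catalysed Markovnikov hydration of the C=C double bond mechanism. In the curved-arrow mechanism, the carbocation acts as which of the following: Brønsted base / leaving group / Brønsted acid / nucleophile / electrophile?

electrophile

Step 3: A lone pair on the oxygen of H2O attacks the carbocation, forming a C–O bond and an oxonium ion (a protonated alcohol).
The carbocation accepts an electron pair into an empty or π* orbital — it is the electrophile.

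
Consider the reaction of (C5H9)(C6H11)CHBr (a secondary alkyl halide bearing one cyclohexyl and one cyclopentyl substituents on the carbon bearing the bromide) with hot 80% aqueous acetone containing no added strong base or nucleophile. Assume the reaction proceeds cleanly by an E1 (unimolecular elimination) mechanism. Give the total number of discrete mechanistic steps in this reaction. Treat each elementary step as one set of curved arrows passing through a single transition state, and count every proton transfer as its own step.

Step 1: The C–Br bond breaks with both electrons going to the bromide; Br⁻ leaves and a secondary carbocation remains.
Step 2: A 1,2-hydride shift from the adjacent cyclohexyl carbon moves the positive charge from the secondary centre to an adjacent carbon, generating a more stable tertiary carbocation.
Step 3: A weak base (a water molecule from the solvent) removes a proton from a carbon adjacent to the cationic centre; the electrons of that C–H bond become the new π(C=C) bond, giving the alkene.
Total: 3 elementary steps.

3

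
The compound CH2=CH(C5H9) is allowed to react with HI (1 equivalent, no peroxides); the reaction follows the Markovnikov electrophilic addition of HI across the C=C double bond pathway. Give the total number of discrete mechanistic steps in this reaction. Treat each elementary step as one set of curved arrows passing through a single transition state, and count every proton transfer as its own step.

3

Step 1: Protonation of the alkene by HI: the π bond acts as the nucleophile and picks up H⁺, giving the more stable (Markovnikov) secondary carbocation. The H–I bond breaks heterolytically, releasing I⁻.
Step 2: Carbocation rearrangement: a 1,2-hydride shift from the adjacent cyclopentyl carbon converts the initially-formed secondary cation into the more stable tertiary cation.
Step 3: I⁻ captures the cation: a lone pair on I⁻ fills the empty p orbital, producing the alkyl halide product.
Total: 3 elementary steps.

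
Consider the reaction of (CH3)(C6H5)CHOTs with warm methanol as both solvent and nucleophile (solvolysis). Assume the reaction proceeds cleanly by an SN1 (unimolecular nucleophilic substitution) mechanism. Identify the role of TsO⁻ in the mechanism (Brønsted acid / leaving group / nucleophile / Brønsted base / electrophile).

leaving group

Step 1: Rate-determining heterolysis of the C–O bond gives TsO⁻ and a secondary carbocation.
TsO⁻ departs with both electrons of the breaking σ-bond — that is the definition of a leaving group.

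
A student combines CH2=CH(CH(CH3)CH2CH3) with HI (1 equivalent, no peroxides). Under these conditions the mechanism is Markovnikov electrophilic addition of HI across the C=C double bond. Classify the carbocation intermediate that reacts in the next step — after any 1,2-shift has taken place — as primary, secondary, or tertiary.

Step 1: Protonation of the alkene by HI: the π bond acts as the nucleophile and picks up H⁺, giving the more stable (Markovnikov) secondary carbocation. The H–I bond breaks heterolytically, releasing I⁻.
Step 2: Carbocation rearrangement: a 1,2-hydride shift from the adjacent sec-butyl carbon converts the initially-formed secondary cation into the more stable tertiary cation.
The cation rearranges from secondary to tertiary via a 1,2-hydride shift from the adjacent sec-butyl carbon; the tertiary cation is what reacts next.

tertiary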